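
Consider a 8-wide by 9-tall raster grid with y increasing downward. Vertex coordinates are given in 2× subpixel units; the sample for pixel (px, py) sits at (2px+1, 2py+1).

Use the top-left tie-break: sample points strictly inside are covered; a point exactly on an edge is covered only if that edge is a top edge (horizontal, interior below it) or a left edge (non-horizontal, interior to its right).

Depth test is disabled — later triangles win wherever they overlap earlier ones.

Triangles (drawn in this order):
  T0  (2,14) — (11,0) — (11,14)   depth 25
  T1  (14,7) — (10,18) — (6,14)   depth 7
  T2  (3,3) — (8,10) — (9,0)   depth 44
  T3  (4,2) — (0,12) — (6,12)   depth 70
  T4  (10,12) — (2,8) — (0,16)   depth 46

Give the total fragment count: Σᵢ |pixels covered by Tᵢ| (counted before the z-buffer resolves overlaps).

T0:
  2·area = 126
  edge (2, 14)→(11, 0): d=(9,-14) top-left  bias=+0
  edge (11, 0)→(11, 14): d=(0,14) right/bottom  bias=-1
  edge (11, 14)→(2, 14): d=(-9,0) right/bottom  bias=-1
    (5,0)@(11, 1): e=[9,0,117] → ·  [on edge]
    (5,1)@(11, 3): e=[27,0,99] → ·  [on edge]
    (4,2)@(9, 5): e=[17,28,81] → █
    (5,2)@(11, 5): e=[45,0,81] → ·  [on edge]
    (3,3)@(7, 7): e=[7,56,63] → █
    (5,3)@(11, 7): e=[63,0,63] → ·  [on edge]
    (3,4)@(7, 9): e=[25,56,45] → █
    (5,4)@(11, 9): e=[81,0,45] → ·  [on edge]
    (2,5)@(5, 11): e=[15,84,27] → █
    (5,5)@(11, 11): e=[99,0,27] → ·  [on edge]
    (1,6)@(3, 13): e=[5,112,9] → █
    (5,6)@(11, 13): e=[117,0,9] → ·  [on edge]
    (5,7)@(11, 15): e=[135,0,-9] → ·  [on edge]
    (5,8)@(11, 17): e=[153,0,-27] → ·  [on edge]
  covered (12 px):
    · · · · · · · ·
    · · · · · · · ·
    · · · · █ · · ·
    · · · █ █ · · ·
    · · · █ █ · · ·
    · · █ █ █ · · ·
    · █ █ █ █ · · ·
    · · · · · · · ·
    · · · · · · · ·
T1:
  2·area = 60
  edge (14, 7)→(10, 18): d=(-4,11) right/bottom  bias=-1
  edge (10, 18)→(6, 14): d=(-4,-4) top-left  bias=+0
  edge (6, 14)→(14, 7): d=(8,-7) top-left  bias=+0
    (0,4)@(1, 9): e=[135,0,-75] → ·  [on edge]
    (6,4)@(13, 9): e=[3,48,9] → █
    (7,4)@(15, 9): e=[-19,56,23] → ·
    (1,5)@(3, 11): e=[105,0,-45] → ·  [on edge]
    (5,5)@(11, 11): e=[17,32,11] → █
    (6,5)@(13, 11): e=[-5,40,25] → ·
    (2,6)@(5, 13): e=[75,0,-15] → ·  [on edge]
    (4,6)@(9, 13): e=[31,16,13] → █
    (6,6)@(13, 13): e=[-13,32,41] → ·
    (3,7)@(7, 15): e=[45,0,15] → █  [on edge]
    (6,7)@(13, 15): e=[-21,24,57] → ·
    (3,8)@(7, 17): e=[37,-8,31] → ·
    (4,8)@(9, 17): e=[15,0,45] → █  [on edge]
  covered (8 px):
    · · · · · · · ·
    · · · · · · · ·
    · · · · · · · ·
    · · · · · · · ·
    · · · · · · █ ·
    · · · · · █ · ·
    · · · · █ █ · ·
    · · · █ █ █ · ·
    · · · · █ · · ·
T2:
  2·area = 57  (B↔C swapped to make it positive)
  edge (3, 3)→(9, 0): d=(6,-3) top-left  bias=+0
  edge (9, 0)→(8, 10): d=(-1,10) right/bottom  bias=-1
  edge (8, 10)→(3, 3): d=(-5,-7) top-left  bias=+0
    (3,0)@(7, 1): e=[0,19,38] → █  [on edge]
    (4,0)@(9, 1): e=[6,-1,52] → ·
    (1,1)@(3, 3): e=[0,57,0] → █  [on edge]
    (2,1)@(5, 3): e=[6,37,14] → █
    (4,1)@(9, 3): e=[18,-3,42] → ·
    (1,2)@(3, 5): e=[12,55,-10] → ·
    (2,2)@(5, 5): e=[18,35,4] → █
    (4,2)@(9, 5): e=[30,-5,32] → ·
    (2,3)@(5, 7): e=[30,33,-6] → ·
    (3,3)@(7, 7): e=[36,13,8] → █
    (4,3)@(9, 7): e=[42,-7,22] → ·
    (3,4)@(7, 9): e=[48,11,-2] → ·
    (6,8)@(13, 17): e=[114,-57,0] → ·  [on edge]
  covered (7 px):
    · · · █ · · · ·
    · █ █ █ · · · ·
    · · █ █ · · · ·
    · · · █ · · · ·
    · · · · · · · ·
    · · · · · · · ·
    · · · · · · · ·
    · · · · · · · ·
    · · · · · · · ·
T3:
  2·area = 60  (B↔C swapped to make it positive)
  edge (4, 2)→(6, 12): d=(2,10) right/bottom  bias=-1
  edge (6, 12)→(0, 12): d=(-6,0) right/bottom  bias=-1
  edge (0, 12)→(4, 2): d=(4,-10) top-left  bias=+0
    (1,2)@(3, 5): e=[16,42,2] → █
    (2,2)@(5, 5): e=[-4,42,22] → ·
    (1,3)@(3, 7): e=[20,30,10] → █
    (2,3)@(5, 7): e=[0,30,30] → ·  [on edge]
    (1,4)@(3, 9): e=[24,18,18] → █
    (2,4)@(5, 9): e=[4,18,38] → █
    (3,4)@(7, 9): e=[-16,18,58] → ·
    (0,5)@(1, 11): e=[48,6,6] → █
    (3,5)@(7, 11): e=[-12,6,66] → ·
    (0,6)@(1, 13): e=[52,-6,14] → ·
    (1,6)@(3, 13): e=[32,-6,34] → ·
    (2,6)@(5, 13): e=[12,-6,54] → ·
    (3,8)@(7, 17): e=[0,-30,90] → ·  [on edge]
  covered (7 px):
    · · · · · · · ·
    · · · · · · · ·
    · █ · · · · · ·
    · █ · · · · · ·
    · █ █ · · · · ·
    █ █ █ · · · · ·
    · · · · · · · ·
    · · · · · · · ·
    · · · · · · · ·
T4:
  2·area = 72  (B↔C swapped to make it positive)
  edge (10, 12)→(0, 16): d=(-10,4) right/bottom  bias=-1
  edge (0, 16)→(2, 8): d=(2,-8) top-left  bias=+0
  edge (2, 8)→(10, 12): d=(8,4) right/bottom  bias=-1
    (1,4)@(3, 9): e=[58,10,4] → █
    (2,4)@(5, 9): e=[50,26,-4] → ·
    (1,5)@(3, 11): e=[38,14,20] → █
    (2,5)@(5, 11): e=[30,30,12] → █
    (3,5)@(7, 11): e=[22,46,4] → █
    (4,5)@(9, 11): e=[14,62,-4] → ·
    (0,6)@(1, 13): e=[26,2,44] → █
    (4,6)@(9, 13): e=[-6,66,12] → ·
    (0,7)@(1, 15): e=[6,6,60] → █
    (1,7)@(3, 15): e=[-2,22,52] → ·
    (2,7)@(5, 15): e=[-10,38,44] → ·
    (3,7)@(7, 15): e=[-18,54,36] → ·
  covered (9 px):
    · · · · · · · ·
    · · · · · · · ·
    · · · · · · · ·
    · · · · · · · ·
    · █ · · · · · ·
    · █ █ █ · · · ·
    █ █ █ █ · · · ·
    █ · · · · · · ·
    · · · · · · · ·

Final: 43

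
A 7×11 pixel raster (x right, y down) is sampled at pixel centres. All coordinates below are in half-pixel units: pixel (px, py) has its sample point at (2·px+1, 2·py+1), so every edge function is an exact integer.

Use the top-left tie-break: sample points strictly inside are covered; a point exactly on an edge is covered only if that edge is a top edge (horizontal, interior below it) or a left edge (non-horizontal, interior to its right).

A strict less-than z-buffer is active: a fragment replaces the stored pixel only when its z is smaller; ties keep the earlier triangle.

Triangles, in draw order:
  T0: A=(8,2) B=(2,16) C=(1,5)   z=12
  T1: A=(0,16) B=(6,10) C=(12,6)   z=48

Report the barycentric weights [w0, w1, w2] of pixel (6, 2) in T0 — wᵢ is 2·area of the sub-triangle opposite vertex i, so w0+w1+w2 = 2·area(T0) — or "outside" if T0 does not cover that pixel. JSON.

T0:
  2·area = 80
  edge (8, 2)→(2, 16): d=(-6,14) right/bottom  bias=-1
  edge (2, 16)→(1, 5): d=(-1,-11) top-left  bias=+0
  edge (1, 5)→(8, 2): d=(7,-3) top-left  bias=+0
    (3,1)@(7, 3): e=[8,68,4] → █
    (4,1)@(9, 3): e=[-20,90,10] → ·
    (0,2)@(1, 5): e=[80,0,0] → █  [on edge]
    (1,2)@(3, 5): e=[52,22,6] → █
    (2,2)@(5, 5): e=[24,44,12] → █
    (3,2)@(7, 5): e=[-4,66,18] → ·
    (0,3)@(1, 7): e=[68,-2,14] → ·
    (1,3)@(3, 7): e=[40,20,20] → █
    (3,3)@(7, 7): e=[-16,64,32] → ·
    (1,4)@(3, 9): e=[28,18,34] → █
    (2,4)@(5, 9): e=[0,40,40] → ·  [on edge]
    (1,5)@(3, 11): e=[16,16,48] → █
  covered (9 px):
    · · · · · · ·
    · · · █ · · ·
    █ █ █ · · · ·
    · █ █ · · · ·
    · █ · · · · ·
    · █ · · · · ·
    · █ · · · · ·
    · · · · · · ·
    · · · · · · ·
    · · · · · · ·
    · · · · · · ·
T1:
  2·area = 12
  edge (0, 16)→(6, 10): d=(6,-6) top-left  bias=+0
  edge (6, 10)→(12, 6): d=(6,-4) top-left  bias=+0
  edge (12, 6)→(0, 16): d=(-12,10) right/bottom  bias=-1
    (6,1)@(13, 3): e=[0,-14,26] → ·  [on edge]
    (5,2)@(11, 5): e=[0,-10,22] → ·  [on edge]
    (4,3)@(9, 7): e=[0,-6,18] → ·  [on edge]
    (3,4)@(7, 9): e=[0,-2,14] → ·  [on edge]
    (2,5)@(5, 11): e=[0,2,10] → █  [on edge]
    (3,5)@(7, 11): e=[12,10,-10] → ·
    (1,6)@(3, 13): e=[0,6,6] → █  [on edge]
    (2,6)@(5, 13): e=[12,14,-14] → ·
    (0,7)@(1, 15): e=[0,10,2] → █  [on edge]
    (1,7)@(3, 15): e=[12,18,-18] → ·
    (0,8)@(1, 17): e=[12,22,-22] → ·
  covered (3 px):
    · · · · · · ·
    · · · · · · ·
    · · · · · · ·
    · · · · · · ·
    · · · · · · ·
    · · █ · · · ·
    · █ · · · · ·
    █ · · · · · ·
    · · · · · · ·
    · · · · · · ·
    · · · · · · ·

Final: "outside"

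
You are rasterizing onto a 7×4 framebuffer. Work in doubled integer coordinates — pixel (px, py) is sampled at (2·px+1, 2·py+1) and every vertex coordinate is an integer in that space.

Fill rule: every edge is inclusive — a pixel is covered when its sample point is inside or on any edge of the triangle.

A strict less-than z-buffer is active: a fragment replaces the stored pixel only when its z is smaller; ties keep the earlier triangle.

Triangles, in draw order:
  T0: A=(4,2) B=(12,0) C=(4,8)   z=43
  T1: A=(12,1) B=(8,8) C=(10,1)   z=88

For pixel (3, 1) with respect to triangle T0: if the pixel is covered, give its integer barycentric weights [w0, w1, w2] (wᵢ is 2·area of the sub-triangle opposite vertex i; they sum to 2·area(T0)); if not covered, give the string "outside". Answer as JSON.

T0:
  2·area = 48
  edge (4, 2)→(12, 0): d=(8,-2) inclusive
  edge (12, 0)→(4, 8): d=(-8,8) inclusive
  edge (4, 8)→(4, 2): d=(0,-6) inclusive
    (4,0)@(9, 1): e=[2,16,30] → █
    (5,0)@(11, 1): e=[6,0,42] → █  [on edge]
    (6,0)@(13, 1): e=[10,-16,54] → ·
    (2,1)@(5, 3): e=[10,32,6] → █
    (3,1)@(7, 3): e=[14,16,18] → █
    (4,1)@(9, 3): e=[18,0,30] → █  [on edge]
    (5,1)@(11, 3): e=[22,-16,42] → ·
    (2,2)@(5, 5): e=[26,16,6] → █
    (3,2)@(7, 5): e=[30,0,18] → █  [on edge]
    (4,2)@(9, 5): e=[34,-16,30] → ·
    (2,3)@(5, 7): e=[42,0,6] → █  [on edge]
    (3,3)@(7, 7): e=[46,-16,18] → ·
  covered (8 px):
    · · · · █ █ ·
    · · █ █ █ · ·
    · · █ █ · · ·
    · · █ · · · ·
T1:
  2·area = 14
  edge (12, 1)→(8, 8): d=(-4,7) inclusive
  edge (8, 8)→(10, 1): d=(2,-7) inclusive
  edge (10, 1)→(12, 1): d=(2,0) inclusive
    (0,0)@(1, 1): e=[77,-63,0] → ·  [on edge]
    (1,0)@(3, 1): e=[63,-49,0] → ·  [on edge]
    (2,0)@(5, 1): e=[49,-35,0] → ·  [on edge]
    (3,0)@(7, 1): e=[35,-21,0] → ·  [on edge]
    (4,0)@(9, 1): e=[21,-7,0] → ·  [on edge]
    (5,0)@(11, 1): e=[7,7,0] → █  [on edge]
    (6,0)@(13, 1): e=[-7,21,0] → ·  [on edge]
    (5,1)@(11, 3): e=[-1,11,4] → ·
    (4,2)@(9, 5): e=[5,1,8] → █
    (5,2)@(11, 5): e=[-9,15,8] → ·
    (4,3)@(9, 7): e=[-3,5,12] → ·
  covered (2 px):
    · · · · · █ ·
    · · · · · · ·
    · · · · █ · ·
    · · · · · · ·

Result: [16,18,14]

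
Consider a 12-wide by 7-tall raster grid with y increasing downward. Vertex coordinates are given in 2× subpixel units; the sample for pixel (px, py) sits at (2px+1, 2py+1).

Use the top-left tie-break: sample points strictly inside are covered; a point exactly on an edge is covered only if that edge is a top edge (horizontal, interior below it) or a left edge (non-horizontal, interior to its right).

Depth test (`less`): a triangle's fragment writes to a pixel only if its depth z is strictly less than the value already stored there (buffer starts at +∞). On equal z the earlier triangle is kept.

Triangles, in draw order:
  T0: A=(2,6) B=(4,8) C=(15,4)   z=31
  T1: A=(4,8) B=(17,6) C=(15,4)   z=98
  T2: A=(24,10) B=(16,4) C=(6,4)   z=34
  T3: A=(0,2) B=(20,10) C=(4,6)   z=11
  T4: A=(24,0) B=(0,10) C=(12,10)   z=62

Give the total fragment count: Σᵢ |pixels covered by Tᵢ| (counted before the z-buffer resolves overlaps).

T0:
  2·area = 30  (B↔C swapped to make it positive)
  edge (2, 6)→(15, 4): d=(13,-2) top-left  bias=+0
  edge (15, 4)→(4, 8): d=(-11,4) right/bottom  bias=-1
  edge (4, 8)→(2, 6): d=(-2,-2) top-left  bias=+0
    (0,2)@(1, 5): e=[-15,45,0] → ·  [on edge]
    (4,2)@(9, 5): e=[1,13,16] → #
    (5,2)@(11, 5): e=[5,5,20] → #
    (6,2)@(13, 5): e=[9,-3,24] → ·
    (1,3)@(3, 7): e=[15,15,0] → #  [on edge]
    (2,3)@(5, 7): e=[19,7,4] → #
    (3,3)@(7, 7): e=[23,-1,8] → ·
    (4,3)@(9, 7): e=[27,-9,12] → ·
    (5,3)@(11, 7): e=[31,-17,16] → ·
    (1,4)@(3, 9): e=[41,-7,-4] → ·
    (2,4)@(5, 9): e=[45,-15,0] → ·  [on edge]
    (3,5)@(7, 11): e=[75,-45,0] → ·  [on edge]
    (4,6)@(9, 13): e=[105,-75,0] → ·  [on edge]
  covered (4 px):
    · · · · · · · · · · · ·
    · · · · · · · · · · · ·
    · · · · # # · · · · · ·
    · # # · · · · · · · · ·
    · · · · · · · · · · · ·
    · · · · · · · · · · · ·
    · · · · · · · · · · · ·
T1:
  2·area = 30  (B↔C swapped to make it positive)
  edge (4, 8)→(15, 4): d=(11,-4) top-left  bias=+0
  edge (15, 4)→(17, 6): d=(2,2) right/bottom  bias=-1
  edge (17, 6)→(4, 8): d=(-13,2) right/bottom  bias=-1
    (6,2)@(13, 5): e=[3,6,21] → #
    (7,2)@(15, 5): e=[11,2,17] → #
    (8,2)@(17, 5): e=[19,-2,13] → ·
    (3,3)@(7, 7): e=[1,22,7] → #
    (4,3)@(9, 7): e=[9,18,3] → #
    (5,3)@(11, 7): e=[17,14,-1] → ·
    (6,3)@(13, 7): e=[25,10,-5] → ·
    (7,3)@(15, 7): e=[33,6,-9] → ·
    (3,4)@(7, 9): e=[23,26,-19] → ·
    (4,4)@(9, 9): e=[31,22,-23] → ·
  covered (4 px):
    · · · · · · · · · · · ·
    · · · · · · · · · · · ·
    · · · · · · # # · · · ·
    · · · # # · · · · · · ·
    · · · · · · · · · · · ·
    · · · · · · · · · · · ·
    · · · · · · · · · · · ·
T2:
  2·area = 60  (B↔C swapped to make it positive)
  edge (24, 10)→(6, 4): d=(-18,-6) top-left  bias=+0
  edge (6, 4)→(16, 4): d=(10,0) top-left  bias=+0
  edge (16, 4)→(24, 10): d=(8,6) right/bottom  bias=-1
    (1,1)@(3, 3): e=[0,-10,70] → ·  [on edge]
    (4,2)@(9, 5): e=[0,10,50] → #  [on edge]
    (5,2)@(11, 5): e=[12,10,38] → #
    (6,2)@(13, 5): e=[24,10,26] → #
    (7,2)@(15, 5): e=[36,10,14] → #
    (8,2)@(17, 5): e=[48,10,2] → #
    (9,2)@(19, 5): e=[60,10,-10] → ·
    (4,3)@(9, 7): e=[-36,30,66] → ·
    (5,3)@(11, 7): e=[-24,30,54] → ·
    (6,3)@(13, 7): e=[-12,30,42] → ·
    (7,3)@(15, 7): e=[0,30,30] → #  [on edge]
    (9,3)@(19, 7): e=[24,30,6] → #
    (10,4)@(21, 9): e=[0,50,10] → #  [on edge]
  covered (9 px):
    · · · · · · · · · · · ·
    · · · · · · · · · · · ·
    · · · · # # # # # · · ·
    · · · · · · · # # # · ·
    · · · · · · · · · · # ·
    · · · · · · · · · · · ·
    · · · · · · · · · · · ·
T3:
  2·area = 48
  edge (0, 2)→(20, 10): d=(20,8) right/bottom  bias=-1
  edge (20, 10)→(4, 6): d=(-16,-4) top-left  bias=+0
  edge (4, 6)→(0, 2): d=(-4,-4) top-left  bias=+0
    (0,1)@(1, 3): e=[12,36,0] → #  [on edge]
    (1,1)@(3, 3): e=[-4,44,8] → ·
    (0,2)@(1, 5): e=[52,4,-8] → ·
    (1,2)@(3, 5): e=[36,12,0] → #  [on edge]
    (2,2)@(5, 5): e=[20,20,8] → #
    (3,2)@(7, 5): e=[4,28,16] → #
    (4,2)@(9, 5): e=[-12,36,24] → ·
    (1,3)@(3, 7): e=[76,-20,-8] → ·
    (2,3)@(5, 7): e=[60,-12,0] → ·  [on edge]
    (3,3)@(7, 7): e=[44,-4,8] → ·
    (4,3)@(9, 7): e=[28,4,16] → #
    (5,3)@(11, 7): e=[12,12,24] → #
    (3,4)@(7, 9): e=[84,-36,0] → ·  [on edge]
    (4,5)@(9, 11): e=[108,-60,0] → ·  [on edge]
    (5,6)@(11, 13): e=[132,-84,0] → ·  [on edge]
  covered (7 px):
    · · · · · · · · · · · ·
    # · · · · · · · · · · ·
    · # # # · · · · · · · ·
    · · · · # # · · · · · ·
    · · · · · · · · # · · ·
    · · · · · · · · · · · ·
    · · · · · · · · · · · ·
T4:
  2·area = 120  (B↔C swapped to make it positive)
  edge (24, 0)→(12, 10): d=(-12,10) right/bottom  bias=-1
  edge (12, 10)→(0, 10): d=(-12,0) right/bottom  bias=-1
  edge (0, 10)→(24, 0): d=(24,-10) top-left  bias=+0
    (8,1)@(17, 3): e=[34,84,2] → #
    (9,1)@(19, 3): e=[14,84,22] → #
    (10,1)@(21, 3): e=[-6,84,42] → ·
    (6,2)@(13, 5): e=[50,60,10] → #
    (7,2)@(15, 5): e=[30,60,30] → #
    (9,2)@(19, 5): e=[-10,60,70] → ·
    (4,3)@(9, 7): e=[66,36,18] → #
    (5,3)@(11, 7): e=[46,36,38] → #
    (8,3)@(17, 7): e=[-14,36,98] → ·
    (1,4)@(3, 9): e=[102,12,6] → #
    (2,4)@(5, 9): e=[82,12,26] → #
    (3,4)@(7, 9): e=[62,12,46] → #
  covered (15 px):
    · · · · · · · · · · · ·
    · · · · · · · · # # · ·
    · · · · · · # # # · · ·
    · · · · # # # # · · · ·
    · # # # # # # · · · · ·
    · · · · · · · · · · · ·
    · · · · · · · · · · · ·

Result: 39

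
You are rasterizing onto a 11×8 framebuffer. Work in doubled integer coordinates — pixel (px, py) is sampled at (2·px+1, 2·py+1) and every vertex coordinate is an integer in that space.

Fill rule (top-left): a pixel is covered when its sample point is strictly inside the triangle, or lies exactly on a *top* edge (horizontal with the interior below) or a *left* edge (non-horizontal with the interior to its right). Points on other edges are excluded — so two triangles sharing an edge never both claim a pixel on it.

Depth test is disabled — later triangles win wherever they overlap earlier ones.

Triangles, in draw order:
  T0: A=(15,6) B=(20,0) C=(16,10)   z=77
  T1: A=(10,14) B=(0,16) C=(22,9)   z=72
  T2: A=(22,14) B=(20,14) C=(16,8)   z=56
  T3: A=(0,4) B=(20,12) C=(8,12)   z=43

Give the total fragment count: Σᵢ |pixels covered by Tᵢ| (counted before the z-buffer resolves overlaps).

T0:
  2·area = 26
  edge (15, 6)→(20, 0): d=(5,-6) top-left  bias=+0
  edge (20, 0)→(16, 10): d=(-4,10) right/bottom  bias=-1
  edge (16, 10)→(15, 6): d=(-1,-4) top-left  bias=+0
    (8,2)@(17, 5): e=[7,10,9] → █
    (9,2)@(19, 5): e=[19,-10,17] → ·
    (8,3)@(17, 7): e=[17,2,7] → █
    (9,3)@(19, 7): e=[29,-18,15] → ·
    (8,4)@(17, 9): e=[27,-6,5] → ·
  covered (2 px):
    · · · · · · · · · · ·
    · · · · · · · · · · ·
    · · · · · · · · █ · ·
    · · · · · · · · █ · ·
    · · · · · · · · · · ·
    · · · · · · · · · · ·
    · · · · · · · · · · ·
    · · · · · · · · · · ·
T1:
  2·area = 26
  edge (10, 14)→(0, 16): d=(-10,2) right/bottom  bias=-1
  edge (0, 16)→(22, 9): d=(22,-7) top-left  bias=+0
  edge (22, 9)→(10, 14): d=(-12,5) right/bottom  bias=-1
    (8,5)@(17, 11): e=[16,9,1] → █
    (9,5)@(19, 11): e=[12,23,-9] → ·
    (5,6)@(11, 13): e=[8,11,7] → █
    (6,6)@(13, 13): e=[4,25,-3] → ·
    (7,6)@(15, 13): e=[0,39,-13] → ·  [on edge]
    (8,6)@(17, 13): e=[-4,53,-23] → ·
    (2,7)@(5, 15): e=[0,13,13] → ·  [on edge]
    (5,7)@(11, 15): e=[-12,55,-17] → ·
  covered (2 px):
    · · · · · · · · · · ·
    · · · · · · · · · · ·
    · · · · · · · · · · ·
    · · · · · · · · · · ·
    · · · · · · · · · · ·
    · · · · · · · · █ · ·
    · · · · · █ · · · · ·
    · · · · · · · · · · ·
T2:
  2·area = 12
  edge (22, 14)→(20, 14): d=(-2,0) right/bottom  bias=-1
  edge (20, 14)→(16, 8): d=(-4,-6) top-left  bias=+0
  edge (16, 8)→(22, 14): d=(6,6) right/bottom  bias=-1
    (4,0)@(9, 1): e=[26,-14,0] → ·  [on edge]
    (5,1)@(11, 3): e=[22,-10,0] → ·  [on edge]
    (6,2)@(13, 5): e=[18,-6,0] → ·  [on edge]
    (7,3)@(15, 7): e=[14,-2,0] → ·  [on edge]
    (8,4)@(17, 9): e=[10,2,0] → ·  [on edge]
    (9,5)@(19, 11): e=[6,6,0] → ·  [on edge]
    (10,6)@(21, 13): e=[2,10,0] → ·  [on edge]
  covered (0 px):
    · · · · · · · · · · ·
    · · · · · · · · · · ·
    · · · · · · · · · · ·
    · · · · · · · · · · ·
    · · · · · · · · · · ·
    · · · · · · · · · · ·
    · · · · · · · · · · ·
    · · · · · · · · · · ·
T3:
  2·area = 96
  edge (0, 4)→(20, 12): d=(20,8) right/bottom  bias=-1
  edge (20, 12)→(8, 12): d=(-12,0) right/bottom  bias=-1
  edge (8, 12)→(0, 4): d=(-8,-8) top-left  bias=+0
    (0,2)@(1, 5): e=[12,84,0] → █  [on edge]
    (1,2)@(3, 5): e=[-4,84,16] → ·
    (0,3)@(1, 7): e=[52,60,-16] → ·
    (1,3)@(3, 7): e=[36,60,0] → █  [on edge]
    (2,3)@(5, 7): e=[20,60,16] → █
    (3,3)@(7, 7): e=[4,60,32] → █
    (4,3)@(9, 7): e=[-12,60,48] → ·
    (1,4)@(3, 9): e=[76,36,-16] → ·
    (2,4)@(5, 9): e=[60,36,0] → █  [on edge]
    (4,4)@(9, 9): e=[28,36,32] → █
    (5,4)@(11, 9): e=[12,36,48] → █
    (6,4)@(13, 9): e=[-4,36,64] → ·
    (3,5)@(7, 11): e=[84,12,0] → █  [on edge]
    (4,6)@(9, 13): e=[108,-12,0] → ·  [on edge]
    (5,7)@(11, 15): e=[132,-36,0] → ·  [on edge]
  covered (14 px):
    · · · · · · · · · · ·
    · · · · · · · · · · ·
    █ · · · · · · · · · ·
    · █ █ █ · · · · · · ·
    · · █ █ █ █ · · · · ·
    · · · █ █ █ █ █ █ · ·
    · · · · · · · · · · ·
    · · · · · · · · · · ·

Final: 18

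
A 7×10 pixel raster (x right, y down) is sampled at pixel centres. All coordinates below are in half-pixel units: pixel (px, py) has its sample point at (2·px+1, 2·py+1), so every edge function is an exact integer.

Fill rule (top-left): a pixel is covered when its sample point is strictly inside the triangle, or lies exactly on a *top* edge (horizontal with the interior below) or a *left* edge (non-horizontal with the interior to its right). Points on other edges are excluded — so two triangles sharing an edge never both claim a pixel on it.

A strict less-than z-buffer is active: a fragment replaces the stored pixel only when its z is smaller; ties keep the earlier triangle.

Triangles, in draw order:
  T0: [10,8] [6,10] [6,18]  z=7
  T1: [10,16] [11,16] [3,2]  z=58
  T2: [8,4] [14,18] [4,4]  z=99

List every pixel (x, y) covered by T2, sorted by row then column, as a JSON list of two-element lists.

T0:
  2·area = 32  (B↔C swapped to make it positive)
  edge (10, 8)→(6, 18): d=(-4,10) right/bottom  bias=-1
  edge (6, 18)→(6, 10): d=(0,-8) top-left  bias=+0
  edge (6, 10)→(10, 8): d=(4,-2) top-left  bias=+0
    (4,4)@(9, 9): e=[6,24,2] → X
    (5,4)@(11, 9): e=[-14,40,6] → .
    (3,5)@(7, 11): e=[18,8,6] → X
    (4,5)@(9, 11): e=[-2,24,10] → .
    (3,6)@(7, 13): e=[10,8,14] → X
    (4,6)@(9, 13): e=[-10,24,18] → .
    (3,7)@(7, 15): e=[2,8,22] → X
    (4,7)@(9, 15): e=[-18,24,26] → .
    (3,8)@(7, 17): e=[-6,8,30] → .
  covered (4 px):
    . . . . . . .
    . . . . . . .
    . . . . . . .
    . . . . . . .
    . . . . X . .
    . . . X . . .
    . . . X . . .
    . . . X . . .
    . . . . . . .
    . . . . . . .
T1:
  2·area = 14  (B↔C swapped to make it positive)
  edge (10, 16)→(3, 2): d=(-7,-14) top-left  bias=+0
  edge (3, 2)→(11, 16): d=(8,14) right/bottom  bias=-1
  edge (11, 16)→(10, 16): d=(-1,0) right/bottom  bias=-1
    (3,4)@(7, 9): e=[7,0,7] → .  [on edge]
    (4,6)@(9, 13): e=[7,4,3] → X
    (5,6)@(11, 13): e=[35,-24,3] → .
    (4,7)@(9, 15): e=[-7,20,1] → .
  covered (1 px):
    . . . . . . .
    . . . . . . .
    . . . . . . .
    . . . . . . .
    . . . . . . .
    . . . . . . .
    . . . . X . .
    . . . . . . .
    . . . . . . .
    . . . . . . .
T2:
  2·area = 56
  edge (8, 4)→(14, 18): d=(6,14) right/bottom  bias=-1
  edge (14, 18)→(4, 4): d=(-10,-14) top-left  bias=+0
  edge (4, 4)→(8, 4): d=(4,0) top-left  bias=+0
    (2,2)@(5, 5): e=[48,4,4] → X
    (3,2)@(7, 5): e=[20,32,4] → X
    (4,2)@(9, 5): e=[-8,60,4] → .
    (2,3)@(5, 7): e=[60,-16,12] → .
    (3,3)@(7, 7): e=[32,12,12] → X
    (4,3)@(9, 7): e=[4,40,12] → X
    (5,3)@(11, 7): e=[-24,68,12] → .
    (3,4)@(7, 9): e=[44,-8,20] → .
    (4,4)@(9, 9): e=[16,20,20] → X
    (5,4)@(11, 9): e=[-12,48,20] → .
    (4,5)@(9, 11): e=[28,0,28] → X  [on edge]
    (5,5)@(11, 11): e=[0,28,28] → .  [on edge]
  covered (7 px):
    . . . . . . .
    . . . . . . .
    . . X X . . .
    . . . X X . .
    . . . . X . .
    . . . . X . .
    . . . . . X .
    . . . . . . .
    . . . . . . .
    . . . . . . .

Answer: [[2,2],[3,2],[3,3],[4,3],[4,4],[4,5],[5,6]]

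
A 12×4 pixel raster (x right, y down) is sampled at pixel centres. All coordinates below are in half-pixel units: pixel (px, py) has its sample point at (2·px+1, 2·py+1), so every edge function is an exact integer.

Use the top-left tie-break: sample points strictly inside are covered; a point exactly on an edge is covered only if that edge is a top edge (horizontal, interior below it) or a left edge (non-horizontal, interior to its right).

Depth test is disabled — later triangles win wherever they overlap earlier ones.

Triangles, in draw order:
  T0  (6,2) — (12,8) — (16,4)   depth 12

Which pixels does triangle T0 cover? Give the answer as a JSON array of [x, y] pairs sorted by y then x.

T0:
  2·area = 48  (B↔C swapped to make it positive)
  edge (6, 2)→(16, 4): d=(10,2) right/bottom  bias=-1
  edge (16, 4)→(12, 8): d=(-4,4) right/bottom  bias=-1
  edge (12, 8)→(6, 2): d=(-6,-6) top-left  bias=+0
    (0,0)@(1, 1): e=[0,72,-24] → ·  [on edge]
    (2,0)@(5, 1): e=[-8,56,0] → ·  [on edge]
    (9,0)@(19, 1): e=[-36,0,84] → ·  [on edge]
    (3,1)@(7, 3): e=[8,40,0] → █  [on edge]
    (4,1)@(9, 3): e=[4,32,12] → █
    (5,1)@(11, 3): e=[0,24,24] → ·  [on edge]
    (8,1)@(17, 3): e=[-12,0,60] → ·  [on edge]
    (3,2)@(7, 5): e=[28,32,-12] → ·
    (4,2)@(9, 5): e=[24,24,0] → █  [on edge]
    (5,2)@(11, 5): e=[20,16,12] → █
    (6,2)@(13, 5): e=[16,8,24] → █
    (7,2)@(15, 5): e=[12,0,36] → ·  [on edge]
    (10,2)@(21, 5): e=[0,-24,72] → ·  [on edge]
    (5,3)@(11, 7): e=[40,8,0] → █  [on edge]
    (6,3)@(13, 7): e=[36,0,12] → ·  [on edge]
  covered (6 px):
    · · · · · · · · · · · ·
    · · · █ █ · · · · · · ·
    · · · · █ █ █ · · · · ·
    · · · · · █ · · · · · ·

Result: [[3,1],[4,1],[4,2],[5,2],[6,2],[5,3]]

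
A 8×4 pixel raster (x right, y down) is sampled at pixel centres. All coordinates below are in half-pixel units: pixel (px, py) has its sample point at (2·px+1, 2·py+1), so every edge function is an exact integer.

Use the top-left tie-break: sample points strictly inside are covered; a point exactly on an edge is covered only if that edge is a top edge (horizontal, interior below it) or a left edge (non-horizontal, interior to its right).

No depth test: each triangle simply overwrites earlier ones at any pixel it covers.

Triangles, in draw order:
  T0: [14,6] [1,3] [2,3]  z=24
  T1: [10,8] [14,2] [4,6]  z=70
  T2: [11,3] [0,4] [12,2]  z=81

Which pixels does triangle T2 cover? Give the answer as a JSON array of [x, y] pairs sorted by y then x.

T0:
  2·area = 3
  edge (14, 6)→(1, 3): d=(-13,-3) top-left  bias=+0
  edge (1, 3)→(2, 3): d=(1,0) top-left  bias=+0
  edge (2, 3)→(14, 6): d=(12,3) right/bottom  bias=-1
    (0,1)@(1, 3): e=[0,0,3] → █  [on edge]
    (1,1)@(3, 3): e=[6,0,-3] → ·  [on edge]
    (2,1)@(5, 3): e=[12,0,-9] → ·  [on edge]
    (3,1)@(7, 3): e=[18,0,-15] → ·  [on edge]
    (4,1)@(9, 3): e=[24,0,-21] → ·  [on edge]
    (5,1)@(11, 3): e=[30,0,-27] → ·  [on edge]
    (6,1)@(13, 3): e=[36,0,-33] → ·  [on edge]
    (7,1)@(15, 3): e=[42,0,-39] → ·  [on edge]
    (0,2)@(1, 5): e=[-26,2,27] → ·
  covered (1 px):
    · · · · · · · ·
    █ · · · · · · ·
    · · · · · · · ·
    · · · · · · · ·
T1:
  2·area = 44  (B↔C swapped to make it positive)
  edge (10, 8)→(4, 6): d=(-6,-2) top-left  bias=+0
  edge (4, 6)→(14, 2): d=(10,-4) top-left  bias=+0
  edge (14, 2)→(10, 8): d=(-4,6) right/bottom  bias=-1
    (6,1)@(13, 3): e=[36,6,2] → █
    (7,1)@(15, 3): e=[40,14,-10] → ·
    (0,2)@(1, 5): e=[0,-22,66] → ·  [on edge]
    (3,2)@(7, 5): e=[12,2,30] → █
    (4,2)@(9, 5): e=[16,10,18] → █
    (5,2)@(11, 5): e=[20,18,6] → █
    (6,2)@(13, 5): e=[24,26,-6] → ·
    (3,3)@(7, 7): e=[0,22,22] → █  [on edge]
    (5,3)@(11, 7): e=[8,38,-2] → ·
  covered (6 px):
    · · · · · · · ·
    · · · · · · █ ·
    · · · █ █ █ · ·
    · · · █ █ · · ·
T2:
  2·area = 10
  edge (11, 3)→(0, 4): d=(-11,1) right/bottom  bias=-1
  edge (0, 4)→(12, 2): d=(12,-2) top-left  bias=+0
  edge (12, 2)→(11, 3): d=(-1,1) right/bottom  bias=-1
    (6,0)@(13, 1): e=[20,-10,0] → ·  [on edge]
    (3,1)@(7, 3): e=[4,2,4] → █
    (4,1)@(9, 3): e=[2,6,2] → █
    (5,1)@(11, 3): e=[0,10,0] → ·  [on edge]
    (3,2)@(7, 5): e=[-18,26,2] → ·
    (4,2)@(9, 5): e=[-20,30,0] → ·  [on edge]
    (3,3)@(7, 7): e=[-40,50,0] → ·  [on edge]
  covered (2 px):
    · · · · · · · ·
    · · · █ █ · · ·
    · · · · · · · ·
    · · · · · · · ·

Final: [[3,1],[4,1]]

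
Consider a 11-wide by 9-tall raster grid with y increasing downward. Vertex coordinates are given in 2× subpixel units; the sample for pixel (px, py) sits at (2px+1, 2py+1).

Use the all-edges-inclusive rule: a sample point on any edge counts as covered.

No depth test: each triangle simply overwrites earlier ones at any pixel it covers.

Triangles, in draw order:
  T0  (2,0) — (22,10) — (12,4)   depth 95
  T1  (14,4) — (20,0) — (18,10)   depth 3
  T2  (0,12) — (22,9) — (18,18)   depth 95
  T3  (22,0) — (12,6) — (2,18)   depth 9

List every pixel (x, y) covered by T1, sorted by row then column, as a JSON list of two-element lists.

T0:
  2·area = 20  (B↔C swapped to make it positive)
  edge (2, 0)→(12, 4): d=(10,4) inclusive
  edge (12, 4)→(22, 10): d=(10,6) inclusive
  edge (22, 10)→(2, 0): d=(-20,-10) inclusive
    (3,0)@(7, 1): e=[-10,0,30] → ·  [on edge]
    (4,1)@(9, 3): e=[2,8,10] → █
    (5,1)@(11, 3): e=[-6,-4,30] → ·
    (4,2)@(9, 5): e=[22,28,-30] → ·
    (6,2)@(13, 5): e=[6,4,10] → █
    (7,2)@(15, 5): e=[-2,-8,30] → ·
    (6,3)@(13, 7): e=[26,24,-30] → ·
    (8,3)@(17, 7): e=[10,0,10] → █  [on edge]
    (9,3)@(19, 7): e=[2,-12,30] → ·
    (8,4)@(17, 9): e=[30,20,-30] → ·
  covered (3 px):
    · · · · · · · · · · ·
    · · · · █ · · · · · ·
    · · · · · · █ · · · ·
    · · · · · · · · █ · ·
    · · · · · · · · · · ·
    · · · · · · · · · · ·
    · · · · · · · · · · ·
    · · · · · · · · · · ·
    · · · · · · · · · · ·
T1:
  2·area = 52
  edge (14, 4)→(20, 0): d=(6,-4) inclusive
  edge (20, 0)→(18, 10): d=(-2,10) inclusive
  edge (18, 10)→(14, 4): d=(-4,-6) inclusive
    (9,0)@(19, 1): e=[2,8,42] → █
    (10,0)@(21, 1): e=[10,-12,54] → ·
    (8,1)@(17, 3): e=[6,24,22] → █
    (10,1)@(21, 3): e=[22,-16,46] → ·
    (7,2)@(15, 5): e=[10,40,2] → █
    (9,2)@(19, 5): e=[26,0,26] → █  [on edge]
    (10,2)@(21, 5): e=[34,-20,38] → ·
    (7,3)@(15, 7): e=[22,36,-6] → ·
    (8,3)@(17, 7): e=[30,16,6] → █
    (9,3)@(19, 7): e=[38,-4,18] → ·
    (8,4)@(17, 9): e=[42,12,-2] → ·
    (8,7)@(17, 15): e=[78,0,-26] → ·  [on edge]
  covered (7 px):
    · · · · · · · · · █ ·
    · · · · · · · · █ █ ·
    · · · · · · · █ █ █ ·
    · · · · · · · · █ · ·
    · · · · · · · · · · ·
    · · · · · · · · · · ·
    · · · · · · · · · · ·
    · · · · · · · · · · ·
    · · · · · · · · · · ·
T2:
  2·area = 186
  edge (0, 12)→(22, 9): d=(22,-3) inclusive
  edge (22, 9)→(18, 18): d=(-4,9) inclusive
  edge (18, 18)→(0, 12): d=(-18,-6) inclusive
    (4,5)@(9, 11): e=[5,109,72] → █
    (5,5)@(11, 11): e=[11,91,84] → █
    (6,5)@(13, 11): e=[17,73,96] → █
    (7,5)@(15, 11): e=[23,55,108] → █
    (8,5)@(17, 11): e=[29,37,120] → █
    (9,5)@(19, 11): e=[35,19,132] → █
    (10,5)@(21, 11): e=[41,1,144] → █
    (1,6)@(3, 13): e=[31,155,0] → █  [on edge]
    (2,6)@(5, 13): e=[37,137,12] → █
    (3,6)@(7, 13): e=[43,119,24] → █
    (10,6)@(21, 13): e=[85,-7,108] → ·
    (1,7)@(3, 15): e=[75,147,-36] → ·
    (4,7)@(9, 15): e=[93,93,0] → █  [on edge]
    (7,8)@(15, 17): e=[155,31,0] → █  [on edge]
  covered (24 px):
    · · · · · · · · · · ·
    · · · · · · · · · · ·
    · · · · · · · · · · ·
    · · · · · · · · · · ·
    · · · · · · · · · · ·
    · · · · █ █ █ █ █ █ █
    · █ █ █ █ █ █ █ █ █ ·
    · · · · █ █ █ █ █ █ ·
    · · · · · · · █ █ · ·
T3:
  2·area = 60  (B↔C swapped to make it positive)
  edge (22, 0)→(2, 18): d=(-20,18) inclusive
  edge (2, 18)→(12, 6): d=(10,-12) inclusive
  edge (12, 6)→(22, 0): d=(10,-6) inclusive
    (8,1)@(17, 3): e=[30,30,0] → █  [on edge]
    (9,1)@(19, 3): e=[-6,54,12] → ·
    (7,2)@(15, 5): e=[26,26,8] → █
    (8,2)@(17, 5): e=[-10,50,20] → ·
    (6,3)@(13, 7): e=[22,22,16] → █
    (7,3)@(15, 7): e=[-14,46,28] → ·
    (3,4)@(7, 9): e=[90,-30,0] → ·  [on edge]
    (5,4)@(11, 9): e=[18,18,24] → █
    (6,4)@(13, 9): e=[-18,42,36] → ·
    (4,5)@(9, 11): e=[14,14,32] → █
    (5,5)@(11, 11): e=[-22,38,44] → ·
    (3,6)@(7, 13): e=[10,10,40] → █
  covered (8 px):
    · · · · · · · · · · ·
    · · · · · · · · █ · ·
    · · · · · · · █ · · ·
    · · · · · · █ · · · ·
    · · · · · █ · · · · ·
    · · · · █ · · · · · ·
    · · · █ · · · · · · ·
    · · █ · · · · · · · ·
    · █ · · · · · · · · ·

Answer: [[9,0],[8,1],[9,1],[7,2],[8,2],[9,2],[8,3]]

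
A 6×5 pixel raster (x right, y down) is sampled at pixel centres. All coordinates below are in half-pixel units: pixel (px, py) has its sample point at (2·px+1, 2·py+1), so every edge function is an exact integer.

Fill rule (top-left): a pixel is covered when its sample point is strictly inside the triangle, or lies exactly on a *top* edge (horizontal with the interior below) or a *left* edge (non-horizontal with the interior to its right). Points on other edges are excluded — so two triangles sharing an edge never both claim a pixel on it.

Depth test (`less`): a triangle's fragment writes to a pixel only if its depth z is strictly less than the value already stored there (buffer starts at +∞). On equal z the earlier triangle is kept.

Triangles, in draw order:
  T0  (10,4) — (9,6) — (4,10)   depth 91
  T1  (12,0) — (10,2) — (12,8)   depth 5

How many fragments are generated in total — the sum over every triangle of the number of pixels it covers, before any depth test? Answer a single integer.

T0:
  2·area = 6
  edge (10, 4)→(9, 6): d=(-1,2) right/bottom  bias=-1
  edge (9, 6)→(4, 10): d=(-5,4) right/bottom  bias=-1
  edge (4, 10)→(10, 4): d=(6,-6) top-left  bias=+0
    (5,1)@(11, 3): e=[-1,7,0] → ·  [on edge]
    (4,2)@(9, 5): e=[1,5,0] → █  [on edge]
    (5,2)@(11, 5): e=[-3,-3,12] → ·
    (3,3)@(7, 7): e=[3,3,0] → █  [on edge]
    (4,3)@(9, 7): e=[-1,-5,12] → ·
    (2,4)@(5, 9): e=[5,1,0] → █  [on edge]
    (3,4)@(7, 9): e=[1,-7,12] → ·
  covered (3 px):
    · · · · · ·
    · · · · · ·
    · · · · █ ·
    · · · █ · ·
    · · █ · · ·
T1:
  2·area = 16  (B↔C swapped to make it positive)
  edge (12, 0)→(12, 8): d=(0,8) right/bottom  bias=-1
  edge (12, 8)→(10, 2): d=(-2,-6) top-left  bias=+0
  edge (10, 2)→(12, 0): d=(2,-2) top-left  bias=+0
    (5,0)@(11, 1): e=[8,8,0] → █  [on edge]
    (4,1)@(9, 3): e=[24,-8,0] → ·  [on edge]
    (5,1)@(11, 3): e=[8,4,4] → █
    (3,2)@(7, 5): e=[40,-24,0] → ·  [on edge]
    (5,2)@(11, 5): e=[8,0,8] → █  [on edge]
    (2,3)@(5, 7): e=[56,-40,0] → ·  [on edge]
    (5,3)@(11, 7): e=[8,-4,12] → ·
    (1,4)@(3, 9): e=[72,-56,0] → ·  [on edge]
  covered (3 px):
    · · · · · █
    · · · · · █
    · · · · · █
    · · · · · ·
    · · · · · ·

Final: 6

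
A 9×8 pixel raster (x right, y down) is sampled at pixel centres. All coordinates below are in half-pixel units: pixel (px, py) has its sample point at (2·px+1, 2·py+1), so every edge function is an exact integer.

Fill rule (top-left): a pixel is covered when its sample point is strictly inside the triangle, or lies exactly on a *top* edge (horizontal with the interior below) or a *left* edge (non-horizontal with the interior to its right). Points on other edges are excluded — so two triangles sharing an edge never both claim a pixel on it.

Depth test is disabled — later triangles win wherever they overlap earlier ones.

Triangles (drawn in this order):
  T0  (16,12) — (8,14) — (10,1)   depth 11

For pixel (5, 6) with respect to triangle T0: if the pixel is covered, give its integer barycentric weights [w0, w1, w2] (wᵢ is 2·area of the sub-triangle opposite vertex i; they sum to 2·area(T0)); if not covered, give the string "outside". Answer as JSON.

T0:
  2·area = 100
  edge (16, 12)→(8, 14): d=(-8,2) right/bottom  bias=-1
  edge (8, 14)→(10, 1): d=(2,-13) top-left  bias=+0
  edge (10, 1)→(16, 12): d=(6,11) right/bottom  bias=-1
    (5,1)@(11, 3): e=[82,17,1] → X
    (6,1)@(13, 3): e=[78,43,-21] → .
    (5,2)@(11, 5): e=[66,21,13] → X
    (6,2)@(13, 5): e=[62,47,-9] → .
    (5,3)@(11, 7): e=[50,25,25] → X
    (6,3)@(13, 7): e=[46,51,3] → X
    (7,3)@(15, 7): e=[42,77,-19] → .
    (4,4)@(9, 9): e=[38,3,59] → X
    (7,4)@(15, 9): e=[26,81,-7] → .
    (4,5)@(9, 11): e=[22,7,71] → X
    (7,5)@(15, 11): e=[10,85,5] → X
    (8,5)@(17, 11): e=[6,111,-17] → .
  covered (13 px):
    . . . . . . . . .
    . . . . . X . . .
    . . . . . X . . .
    . . . . . X X . .
    . . . . X X X . .
    . . . . X X X X .
    . . . . X X . . .
    . . . . . . . . .

Final: [37,61,2]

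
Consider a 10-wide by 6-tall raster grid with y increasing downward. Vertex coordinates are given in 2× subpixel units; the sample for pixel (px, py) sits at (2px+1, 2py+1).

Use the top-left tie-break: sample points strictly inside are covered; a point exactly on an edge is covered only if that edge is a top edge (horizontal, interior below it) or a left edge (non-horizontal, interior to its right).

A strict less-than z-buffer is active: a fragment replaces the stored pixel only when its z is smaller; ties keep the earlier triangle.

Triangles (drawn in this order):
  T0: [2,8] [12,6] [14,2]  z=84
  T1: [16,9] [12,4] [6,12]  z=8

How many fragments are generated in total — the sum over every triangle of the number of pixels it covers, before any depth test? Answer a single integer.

T0:
  2·area = 36  (B↔C swapped to make it positive)
  edge (2, 8)→(14, 2): d=(12,-6) top-left  bias=+0
  edge (14, 2)→(12, 6): d=(-2,4) right/bottom  bias=-1
  edge (12, 6)→(2, 8): d=(-10,2) right/bottom  bias=-1
    (6,1)@(13, 3): e=[6,2,28] → X
    (7,1)@(15, 3): e=[18,-6,24] → .
    (4,2)@(9, 5): e=[6,14,16] → X
    (5,2)@(11, 5): e=[18,6,12] → X
    (6,2)@(13, 5): e=[30,-2,8] → .
    (8,2)@(17, 5): e=[54,-18,0] → .  [on edge]
    (2,3)@(5, 7): e=[6,26,4] → X
    (3,3)@(7, 7): e=[18,18,0] → .  [on edge]
    (4,3)@(9, 7): e=[30,10,-4] → .
    (5,3)@(11, 7): e=[42,2,-8] → .
    (2,4)@(5, 9): e=[30,22,-16] → .
  covered (4 px):
    . . . . . . . . . .
    . . . . . . X . . .
    . . . . X X . . . .
    . . X . . . . . . .
    . . . . . . . . . .
    . . . . . . . . . .
T1:
  2·area = 62  (B↔C swapped to make it positive)
  edge (16, 9)→(6, 12): d=(-10,3) right/bottom  bias=-1
  edge (6, 12)→(12, 4): d=(6,-8) top-left  bias=+0
  edge (12, 4)→(16, 9): d=(4,5) right/bottom  bias=-1
    (5,3)@(11, 7): e=[35,10,17] → X
    (6,3)@(13, 7): e=[29,26,7] → X
    (7,3)@(15, 7): e=[23,42,-3] → .
    (4,4)@(9, 9): e=[21,6,35] → X
    (7,4)@(15, 9): e=[3,54,5] → X
    (8,4)@(17, 9): e=[-3,70,-5] → .
    (3,5)@(7, 11): e=[7,2,53] → X
    (5,5)@(11, 11): e=[-5,34,33] → .
    (6,5)@(13, 11): e=[-11,50,23] → .
    (7,5)@(15, 11): e=[-17,66,13] → .
  covered (8 px):
    . . . . . . . . . .
    . . . . . . . . . .
    . . . . . . . . . .
    . . . . . X X . . .
    . . . . X X X X . .
    . . . X X . . . . .

Answer: 12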